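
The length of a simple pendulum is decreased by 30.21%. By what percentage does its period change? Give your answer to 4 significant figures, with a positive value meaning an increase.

T ∝ √L, so T'/T = √(0.69790) = 0.83540.
Percentage change in T = (0.83540 − 1) × 100% = -16.46%.

-16.46%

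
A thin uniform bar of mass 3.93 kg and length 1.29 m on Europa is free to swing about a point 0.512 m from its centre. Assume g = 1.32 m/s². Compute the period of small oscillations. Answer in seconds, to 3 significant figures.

For a physical pendulum T = 2π√(I/(mgd)), with d = 0.5120 m from pivot to centre of mass.
I_cm = mL²/12 = 3.93 × 1.29²/12 = 0.5450 kg·m²; I = I_cm + md² = 0.5450 + 3.93 × 0.5120² = 1.575 kg·m².
T = 2π√(1.575/(3.93 × 1.32 × 0.5120)) = 4.84 s.

4.84 s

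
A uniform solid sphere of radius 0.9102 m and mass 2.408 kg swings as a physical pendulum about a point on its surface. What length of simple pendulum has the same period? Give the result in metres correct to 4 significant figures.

1.274 m

The equivalent simple-pendulum length is L_eq = I/(md), where I is about the pivot and d = 0.91020 m.
I_cm = (2/5)mR² = 0.79798 kg·m², so I = I_cm + md² = 0.79798 + 1.9949 = 2.7929 kg·m².
L_eq = 2.7929/(2.408 × 0.91020) = 1.274 m.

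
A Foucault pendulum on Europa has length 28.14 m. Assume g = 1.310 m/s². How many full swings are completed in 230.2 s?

T = 2π√(L/g) = 2π√(28.14/1.310) = 29.121 s.
Number of complete oscillations = ⌊230.2/29.121⌋ = ⌊7.9049⌋ = 7.

7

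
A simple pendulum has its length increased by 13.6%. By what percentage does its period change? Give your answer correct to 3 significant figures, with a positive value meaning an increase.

T ∝ √L, so T'/T = √(1.136) = 1.066.
Percentage change in T = (1.066 − 1) × 100% = 6.58%.

6.58%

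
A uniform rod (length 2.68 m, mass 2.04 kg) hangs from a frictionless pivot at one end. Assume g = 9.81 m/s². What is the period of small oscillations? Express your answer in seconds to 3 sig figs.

For a physical pendulum T = 2π√(I/(mgd)), with d = 1.340 m from pivot to centre of mass.
I_cm = mL²/12 = 2.04 × 2.68²/12 = 1.221 kg·m²; I = I_cm + md² = 1.221 + 2.04 × 1.340² = 4.884 kg·m².
T = 2π√(4.884/(2.04 × 9.81 × 1.340)) = 2.68 s.

2.68 s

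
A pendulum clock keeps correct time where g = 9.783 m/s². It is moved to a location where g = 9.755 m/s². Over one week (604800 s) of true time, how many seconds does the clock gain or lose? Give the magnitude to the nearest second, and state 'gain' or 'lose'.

The clock's period scales as T ∝ 1/√g, so T'/T = √(9.783/9.755) = 1.00143.
In 604800 s of true time the clock registers 604800/1.00143 = 603933.9 s, so it loses 866 s.

lose 866 s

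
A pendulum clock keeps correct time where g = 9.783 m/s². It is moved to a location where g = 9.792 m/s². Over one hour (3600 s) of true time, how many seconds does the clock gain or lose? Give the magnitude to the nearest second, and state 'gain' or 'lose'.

The clock's period scales as T ∝ 1/√g, so T'/T = √(9.783/9.792) = 0.999540.
In 3600 s of true time the clock registers 3600/0.999540 = 3601.7 s, so it gains 2 s.

gain 2 s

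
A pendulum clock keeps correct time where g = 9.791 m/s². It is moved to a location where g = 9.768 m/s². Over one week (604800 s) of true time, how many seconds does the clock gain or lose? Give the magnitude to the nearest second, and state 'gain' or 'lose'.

lose 711 s

The clock's period scales as T ∝ 1/√g, so T'/T = √(9.791/9.768) = 1.00118.
In 604800 s of true time the clock registers 604800/1.00118 = 604089.2 s, so it loses 711 s.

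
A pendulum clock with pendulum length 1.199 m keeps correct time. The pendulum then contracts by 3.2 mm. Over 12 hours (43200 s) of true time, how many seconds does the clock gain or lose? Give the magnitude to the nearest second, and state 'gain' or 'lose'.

gain 58 s

T ∝ √L, so T'/T = √(1.19580/1.199) = 0.998665.
In 43200 s of true time the clock registers 43200/0.998665 = 43257.8 s, so it gains 58 s.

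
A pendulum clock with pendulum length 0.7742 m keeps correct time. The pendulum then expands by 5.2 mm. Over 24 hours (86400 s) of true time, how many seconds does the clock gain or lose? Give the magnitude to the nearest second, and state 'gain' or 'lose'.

lose 289 s

T ∝ √L, so T'/T = √(0.77940/0.7742) = 1.00335.
In 86400 s of true time the clock registers 86400/1.00335 = 86111.3 s, so it loses 289 s.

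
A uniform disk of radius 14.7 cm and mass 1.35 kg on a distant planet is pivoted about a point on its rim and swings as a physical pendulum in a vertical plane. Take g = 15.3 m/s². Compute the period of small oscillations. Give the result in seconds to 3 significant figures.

I_cm = ½mr² = 0.01459 kg·m². The pivot is at distance d = 0.147 m from the centre of mass.
By the parallel-axis theorem, I = I_cm + md² = 0.01459 + 0.02917 = 0.04376 kg·m².
T = 2π√(I/(mgd)) = 2π√(0.04376/(1.35 × 15.3 × 0.147)) = 0.754 s.

0.754 s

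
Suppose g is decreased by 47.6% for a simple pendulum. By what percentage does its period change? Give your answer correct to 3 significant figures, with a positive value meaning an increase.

38.1%

T ∝ 1/√g, so T'/T = 1/√(0.5240) = 1.381.
Percentage change in T = (1.381 − 1) × 100% = 38.1%.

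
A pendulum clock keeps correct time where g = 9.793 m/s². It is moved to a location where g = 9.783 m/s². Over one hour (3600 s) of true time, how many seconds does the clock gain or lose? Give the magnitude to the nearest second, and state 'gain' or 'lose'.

lose 2 s

The clock's period scales as T ∝ 1/√g, so T'/T = √(9.793/9.783) = 1.00051.
In 3600 s of true time the clock registers 3600/1.00051 = 3598.2 s, so it loses 2 s.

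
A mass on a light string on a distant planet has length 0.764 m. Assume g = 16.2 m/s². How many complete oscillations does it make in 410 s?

300

T = 2π√(L/g) = 2π√(0.764/16.2) = 1.364 s.
Number of complete oscillations = ⌊410/1.364⌋ = ⌊300.5⌋ = 300.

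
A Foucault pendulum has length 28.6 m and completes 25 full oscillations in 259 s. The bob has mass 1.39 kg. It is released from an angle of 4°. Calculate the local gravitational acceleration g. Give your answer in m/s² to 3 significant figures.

10.5 m/s²

T = 259/25 = 10.36 s.
From T = 2π√(L/g), g = 4π²L/T² = 4π² × 28.6/10.36² = 10.5 m/s².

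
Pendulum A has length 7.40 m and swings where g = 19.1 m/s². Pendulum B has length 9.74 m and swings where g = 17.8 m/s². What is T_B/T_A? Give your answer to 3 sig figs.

T = 2π√(L/g), so T_B/T_A = √((L_B/g_B)/(L_A/g_A)) = √((9.74/17.8)/(7.40/19.1)) = 1.19.

1.19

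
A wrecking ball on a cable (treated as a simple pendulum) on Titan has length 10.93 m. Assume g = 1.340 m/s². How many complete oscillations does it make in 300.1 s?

16

T = 2π√(L/g) = 2π√(10.93/1.340) = 17.945 s.
Number of complete oscillations = ⌊300.1/17.945⌋ = ⌊16.724⌋ = 16.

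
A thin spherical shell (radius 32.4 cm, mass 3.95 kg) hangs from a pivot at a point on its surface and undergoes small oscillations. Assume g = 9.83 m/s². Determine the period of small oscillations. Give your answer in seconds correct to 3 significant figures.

1.47 s

I_cm = (2/3)mr² = 0.2764 kg·m². The pivot is at distance d = 0.324 m from the centre of mass.
By the parallel-axis theorem, I = I_cm + md² = 0.2764 + 0.4147 = 0.6911 kg·m².
T = 2π√(I/(mgd)) = 2π√(0.6911/(3.95 × 9.83 × 0.324)) = 1.47 s.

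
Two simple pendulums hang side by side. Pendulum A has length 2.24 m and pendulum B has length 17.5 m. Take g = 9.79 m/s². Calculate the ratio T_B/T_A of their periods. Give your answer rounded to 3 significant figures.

2.80

T ∝ √L, so T_B/T_A = √(L_B/L_A) = √(17.5/2.24) = 2.80.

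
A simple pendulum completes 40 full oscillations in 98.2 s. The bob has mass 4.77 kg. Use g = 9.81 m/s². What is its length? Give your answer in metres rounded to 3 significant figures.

1.50 m

T = 98.2/40 = 2.455 s.
From T = 2π√(L/g), L = gT²/(4π²) = 9.81 × 2.455²/(4π²) = 1.50 m.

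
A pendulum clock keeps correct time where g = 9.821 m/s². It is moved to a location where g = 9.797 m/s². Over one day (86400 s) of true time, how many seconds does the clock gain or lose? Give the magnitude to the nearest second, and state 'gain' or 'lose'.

lose 106 s

The clock's period scales as T ∝ 1/√g, so T'/T = √(9.821/9.797) = 1.00122.
In 86400 s of true time the clock registers 86400/1.00122 = 86294.4 s, so it loses 106 s.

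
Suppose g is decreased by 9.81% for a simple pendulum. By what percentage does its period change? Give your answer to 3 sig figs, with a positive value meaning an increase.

5.30%

T ∝ 1/√g, so T'/T = 1/√(0.9019) = 1.053.
Percentage change in T = (1.053 − 1) × 100% = 5.30%.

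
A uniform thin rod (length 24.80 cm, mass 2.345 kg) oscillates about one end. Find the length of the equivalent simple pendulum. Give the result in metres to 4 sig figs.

The equivalent simple-pendulum length is L_eq = I/(md), where I is about the pivot and d = 0.12400 m.
I_cm = (1/12)mL² = 0.012019 kg·m², so I = I_cm + md² = 0.012019 + 0.036057 = 0.048076 kg·m².
L_eq = 0.048076/(2.345 × 0.12400) = 0.1653 m.

0.1653 m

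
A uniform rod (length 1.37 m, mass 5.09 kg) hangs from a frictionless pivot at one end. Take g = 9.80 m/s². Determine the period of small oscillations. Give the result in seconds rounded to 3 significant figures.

For a physical pendulum T = 2π√(I/(mgd)), with d = 0.6850 m from pivot to centre of mass.
I_cm = mL²/12 = 5.09 × 1.37²/12 = 0.7961 kg·m²; I = I_cm + md² = 0.7961 + 5.09 × 0.6850² = 3.184 kg·m².
T = 2π√(3.184/(5.09 × 9.80 × 0.6850)) = 1.92 s.

1.92 s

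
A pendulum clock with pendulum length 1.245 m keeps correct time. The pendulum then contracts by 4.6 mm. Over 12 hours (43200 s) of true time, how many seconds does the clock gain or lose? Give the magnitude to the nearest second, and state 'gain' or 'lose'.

gain 80 s

T ∝ √L, so T'/T = √(1.24040/1.245) = 0.998151.
In 43200 s of true time the clock registers 43200/0.998151 = 43280.0 s, so it gains 80 s.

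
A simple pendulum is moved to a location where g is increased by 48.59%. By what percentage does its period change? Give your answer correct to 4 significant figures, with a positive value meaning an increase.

T ∝ 1/√g, so T'/T = 1/√(1.4859) = 0.82036.
Percentage change in T = (0.82036 − 1) × 100% = -17.96%.

-17.96%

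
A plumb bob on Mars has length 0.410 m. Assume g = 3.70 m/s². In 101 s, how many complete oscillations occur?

T = 2π√(L/g) = 2π√(0.410/3.70) = 2.092 s.
Number of complete oscillations = ⌊101/2.092⌋ = ⌊48.29⌋ = 48.

48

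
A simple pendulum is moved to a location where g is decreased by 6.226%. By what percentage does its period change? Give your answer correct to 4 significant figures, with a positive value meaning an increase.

3.266%

T ∝ 1/√g, so T'/T = 1/√(0.93774) = 1.0327.
Percentage change in T = (1.0327 − 1) × 100% = 3.266%.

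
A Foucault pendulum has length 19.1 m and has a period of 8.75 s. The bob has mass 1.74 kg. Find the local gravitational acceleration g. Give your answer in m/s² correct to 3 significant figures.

9.85 m/s²

From T = 2π√(L/g), g = 4π²L/T² = 4π² × 19.1/8.750² = 9.85 m/s².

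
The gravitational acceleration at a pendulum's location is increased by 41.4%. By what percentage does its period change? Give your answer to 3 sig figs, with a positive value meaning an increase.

T ∝ 1/√g, so T'/T = 1/√(1.414) = 0.8410.
Percentage change in T = (0.8410 − 1) × 100% = -15.9%.

-15.9%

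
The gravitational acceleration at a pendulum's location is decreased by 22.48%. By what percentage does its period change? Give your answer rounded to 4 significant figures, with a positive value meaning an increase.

T ∝ 1/√g, so T'/T = 1/√(0.77520) = 1.1358.
Percentage change in T = (1.1358 − 1) × 100% = 13.58%.

13.58%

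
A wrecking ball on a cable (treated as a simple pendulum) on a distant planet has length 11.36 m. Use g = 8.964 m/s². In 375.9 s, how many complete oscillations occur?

T = 2π√(L/g) = 2π√(11.36/8.964) = 7.0732 s.
Number of complete oscillations = ⌊375.9/7.0732⌋ = ⌊53.144⌋ = 53.

53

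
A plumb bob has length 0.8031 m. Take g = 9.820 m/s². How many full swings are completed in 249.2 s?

138

T = 2π√(L/g) = 2π√(0.8031/9.820) = 1.7968 s.
Number of complete oscillations = ⌊249.2/1.7968⌋ = ⌊138.69⌋ = 138.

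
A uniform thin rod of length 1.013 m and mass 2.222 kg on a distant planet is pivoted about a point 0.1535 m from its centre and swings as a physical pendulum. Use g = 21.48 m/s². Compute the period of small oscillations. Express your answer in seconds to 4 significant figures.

For a physical pendulum T = 2π√(I/(mgd)), with d = 0.15350 m from pivot to centre of mass.
I_cm = mL²/12 = 2.222 × 1.013²/12 = 0.19001 kg·m²; I = I_cm + md² = 0.19001 + 2.222 × 0.15350² = 0.24237 kg·m².
T = 2π√(0.24237/(2.222 × 21.48 × 0.15350)) = 1.143 s.

1.143 s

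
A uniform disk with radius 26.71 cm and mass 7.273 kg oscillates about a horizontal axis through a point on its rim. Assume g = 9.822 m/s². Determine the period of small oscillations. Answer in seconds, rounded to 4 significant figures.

1.269 s

I_cm = ½mr² = 0.25944 kg·m². The pivot is at distance d = 0.2671 m from the centre of mass.
By the parallel-axis theorem, I = I_cm + md² = 0.25944 + 0.51887 = 0.77831 kg·m².
T = 2π√(I/(mgd)) = 2π√(0.77831/(7.273 × 9.822 × 0.2671)) = 1.269 s.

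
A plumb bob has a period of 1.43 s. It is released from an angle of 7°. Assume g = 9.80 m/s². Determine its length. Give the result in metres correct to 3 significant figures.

From T = 2π√(L/g), L = gT²/(4π²) = 9.80 × 1.430²/(4π²) = 0.508 m.

0.508 m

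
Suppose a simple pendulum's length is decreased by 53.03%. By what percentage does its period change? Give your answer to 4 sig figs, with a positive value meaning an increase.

T ∝ √L, so T'/T = √(0.46970) = 0.68535.
Percentage change in T = (0.68535 − 1) × 100% = -31.47%.

-31.47%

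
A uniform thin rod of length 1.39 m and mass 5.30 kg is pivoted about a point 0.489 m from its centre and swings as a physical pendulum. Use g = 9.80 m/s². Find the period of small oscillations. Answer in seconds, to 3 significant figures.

For a physical pendulum T = 2π√(I/(mgd)), with d = 0.4890 m from pivot to centre of mass.
I_cm = mL²/12 = 5.30 × 1.39²/12 = 0.8533 kg·m²; I = I_cm + md² = 0.8533 + 5.30 × 0.4890² = 2.121 kg·m².
T = 2π√(2.121/(5.30 × 9.80 × 0.4890)) = 1.82 s.

1.82 s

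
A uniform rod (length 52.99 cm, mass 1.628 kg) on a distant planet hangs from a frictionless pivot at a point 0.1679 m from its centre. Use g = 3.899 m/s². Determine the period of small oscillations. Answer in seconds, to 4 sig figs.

1.764 s

For a physical pendulum T = 2π√(I/(mgd)), with d = 0.16790 m from pivot to centre of mass.
I_cm = mL²/12 = 1.628 × 0.5299²/12 = 0.038094 kg·m²; I = I_cm + md² = 0.038094 + 1.628 × 0.16790² = 0.083988 kg·m².
T = 2π√(0.083988/(1.628 × 3.899 × 0.16790)) = 1.764 s.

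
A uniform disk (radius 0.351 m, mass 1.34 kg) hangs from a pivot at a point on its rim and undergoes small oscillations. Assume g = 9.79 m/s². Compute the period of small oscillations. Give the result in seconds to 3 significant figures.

1.46 s

I_cm = ½mr² = 0.08254 kg·m². The pivot is at distance d = 0.351 m from the centre of mass.
By the parallel-axis theorem, I = I_cm + md² = 0.08254 + 0.1651 = 0.2476 kg·m².
T = 2π√(I/(mgd)) = 2π√(0.2476/(1.34 × 9.79 × 0.351)) = 1.46 s.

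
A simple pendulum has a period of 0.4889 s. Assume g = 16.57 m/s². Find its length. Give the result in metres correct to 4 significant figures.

0.1003 m

From T = 2π√(L/g), L = gT²/(4π²) = 16.57 × 0.48890²/(4π²) = 0.1003 m.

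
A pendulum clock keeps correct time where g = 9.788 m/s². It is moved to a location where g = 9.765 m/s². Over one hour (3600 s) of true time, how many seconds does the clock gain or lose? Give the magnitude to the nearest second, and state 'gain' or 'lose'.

The clock's period scales as T ∝ 1/√g, so T'/T = √(9.788/9.765) = 1.00118.
In 3600 s of true time the clock registers 3600/1.00118 = 3595.8 s, so it loses 4 s.

lose 4 s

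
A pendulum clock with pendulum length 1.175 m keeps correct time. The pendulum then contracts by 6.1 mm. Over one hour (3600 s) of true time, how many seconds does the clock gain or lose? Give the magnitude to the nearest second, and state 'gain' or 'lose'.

gain 9 s

T ∝ √L, so T'/T = √(1.16890/1.175) = 0.997401.
In 3600 s of true time the clock registers 3600/0.997401 = 3609.4 s, so it gains 9 s.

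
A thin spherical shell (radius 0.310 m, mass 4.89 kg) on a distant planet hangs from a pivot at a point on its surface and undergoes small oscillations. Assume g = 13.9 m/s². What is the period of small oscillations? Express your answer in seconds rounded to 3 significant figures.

1.21 s

I_cm = (2/3)mr² = 0.3133 kg·m². The pivot is at distance d = 0.310 m from the centre of mass.
By the parallel-axis theorem, I = I_cm + md² = 0.3133 + 0.4699 = 0.7832 kg·m².
T = 2π√(I/(mgd)) = 2π√(0.7832/(4.89 × 13.9 × 0.310)) = 1.21 s.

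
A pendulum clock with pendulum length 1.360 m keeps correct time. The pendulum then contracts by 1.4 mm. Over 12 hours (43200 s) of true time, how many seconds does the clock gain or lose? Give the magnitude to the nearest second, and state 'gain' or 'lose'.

T ∝ √L, so T'/T = √(1.35860/1.360) = 0.999485.
In 43200 s of true time the clock registers 43200/0.999485 = 43222.3 s, so it gains 22 s.

gain 22 s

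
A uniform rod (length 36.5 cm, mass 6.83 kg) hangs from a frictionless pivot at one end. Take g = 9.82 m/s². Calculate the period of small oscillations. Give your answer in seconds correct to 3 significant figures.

For a physical pendulum T = 2π√(I/(mgd)), with d = 0.1825 m from pivot to centre of mass.
I_cm = mL²/12 = 6.83 × 0.365²/12 = 0.07583 kg·m²; I = I_cm + md² = 0.07583 + 6.83 × 0.1825² = 0.3033 kg·m².
T = 2π√(0.3033/(6.83 × 9.82 × 0.1825)) = 0.989 s.

0.989 s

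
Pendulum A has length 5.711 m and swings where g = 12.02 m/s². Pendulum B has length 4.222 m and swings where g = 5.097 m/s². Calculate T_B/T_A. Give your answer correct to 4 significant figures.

1.320

T = 2π√(L/g), so T_B/T_A = √((L_B/g_B)/(L_A/g_A)) = √((4.222/5.097)/(5.711/12.02)) = 1.320.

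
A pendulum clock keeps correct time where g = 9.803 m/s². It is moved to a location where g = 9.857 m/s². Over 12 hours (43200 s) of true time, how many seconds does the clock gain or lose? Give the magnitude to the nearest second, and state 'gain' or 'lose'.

gain 119 s

The clock's period scales as T ∝ 1/√g, so T'/T = √(9.803/9.857) = 0.997257.
In 43200 s of true time the clock registers 43200/0.997257 = 43318.8 s, so it gains 119 s.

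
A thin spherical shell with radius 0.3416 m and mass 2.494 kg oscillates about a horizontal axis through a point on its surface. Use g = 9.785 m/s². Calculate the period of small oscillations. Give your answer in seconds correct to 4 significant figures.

1.516 s

I_cm = (2/3)mr² = 0.19402 kg·m². The pivot is at distance d = 0.3416 m from the centre of mass.
By the parallel-axis theorem, I = I_cm + md² = 0.19402 + 0.29103 = 0.48504 kg·m².
T = 2π√(I/(mgd)) = 2π√(0.48504/(2.494 × 9.785 × 0.3416)) = 1.516 s.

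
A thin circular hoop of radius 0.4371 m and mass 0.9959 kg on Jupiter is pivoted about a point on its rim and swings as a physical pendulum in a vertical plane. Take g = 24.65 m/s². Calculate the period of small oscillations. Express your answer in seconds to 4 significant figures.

I_cm = mr² = 0.19027 kg·m². The pivot is at distance d = 0.4371 m from the centre of mass.
By the parallel-axis theorem, I = I_cm + md² = 0.19027 + 0.19027 = 0.38055 kg·m².
T = 2π√(I/(mgd)) = 2π√(0.38055/(0.9959 × 24.65 × 0.4371)) = 1.183 s.

1.183 s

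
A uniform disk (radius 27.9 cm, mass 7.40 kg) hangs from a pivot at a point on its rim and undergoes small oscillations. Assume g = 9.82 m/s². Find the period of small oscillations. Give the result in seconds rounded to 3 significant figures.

I_cm = ½mr² = 0.2880 kg·m². The pivot is at distance d = 0.279 m from the centre of mass.
By the parallel-axis theorem, I = I_cm + md² = 0.2880 + 0.5760 = 0.8640 kg·m².
T = 2π√(I/(mgd)) = 2π√(0.8640/(7.40 × 9.82 × 0.279)) = 1.30 s.

1.30 s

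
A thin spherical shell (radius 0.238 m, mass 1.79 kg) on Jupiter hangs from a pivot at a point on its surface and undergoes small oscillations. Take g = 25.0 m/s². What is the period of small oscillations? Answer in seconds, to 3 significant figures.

I_cm = (2/3)mr² = 0.06760 kg·m². The pivot is at distance d = 0.238 m from the centre of mass.
By the parallel-axis theorem, I = I_cm + md² = 0.06760 + 0.1014 = 0.1690 kg·m².
T = 2π√(I/(mgd)) = 2π√(0.1690/(1.79 × 25.0 × 0.238)) = 0.791 s.

0.791 s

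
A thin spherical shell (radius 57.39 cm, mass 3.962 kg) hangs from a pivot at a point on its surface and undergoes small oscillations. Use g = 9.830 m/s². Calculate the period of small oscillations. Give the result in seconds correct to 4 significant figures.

I_cm = (2/3)mr² = 0.86995 kg·m². The pivot is at distance d = 0.5739 m from the centre of mass.
By the parallel-axis theorem, I = I_cm + md² = 0.86995 + 1.3049 = 2.1749 kg·m².
T = 2π√(I/(mgd)) = 2π√(2.1749/(3.962 × 9.830 × 0.5739)) = 1.960 s.

1.960 s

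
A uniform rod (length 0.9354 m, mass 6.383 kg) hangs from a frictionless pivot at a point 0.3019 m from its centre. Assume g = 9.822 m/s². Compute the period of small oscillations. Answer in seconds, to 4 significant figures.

1.478 s

For a physical pendulum T = 2π√(I/(mgd)), with d = 0.30190 m from pivot to centre of mass.
I_cm = mL²/12 = 6.383 × 0.9354²/12 = 0.46541 kg·m²; I = I_cm + md² = 0.46541 + 6.383 × 0.30190² = 1.0472 kg·m².
T = 2π√(1.0472/(6.383 × 9.822 × 0.30190)) = 1.478 s.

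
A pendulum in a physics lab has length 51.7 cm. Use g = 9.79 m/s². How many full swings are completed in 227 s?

157

T = 2π√(L/g) = 2π√(0.517/9.79) = 1.444 s.
Number of complete oscillations = ⌊227/1.444⌋ = ⌊157.2⌋ = 157.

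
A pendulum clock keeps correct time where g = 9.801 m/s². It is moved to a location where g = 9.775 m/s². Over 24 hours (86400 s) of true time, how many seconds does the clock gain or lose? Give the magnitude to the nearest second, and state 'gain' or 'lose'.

lose 115 s

The clock's period scales as T ∝ 1/√g, so T'/T = √(9.801/9.775) = 1.00133.
In 86400 s of true time the clock registers 86400/1.00133 = 86285.3 s, so it loses 115 s.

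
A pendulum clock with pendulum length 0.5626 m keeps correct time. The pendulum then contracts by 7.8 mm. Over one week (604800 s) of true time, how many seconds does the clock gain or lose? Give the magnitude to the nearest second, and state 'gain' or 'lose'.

T ∝ √L, so T'/T = √(0.55480/0.5626) = 0.993044.
In 604800 s of true time the clock registers 604800/0.993044 = 609036.6 s, so it gains 4237 s.

gain 4237 s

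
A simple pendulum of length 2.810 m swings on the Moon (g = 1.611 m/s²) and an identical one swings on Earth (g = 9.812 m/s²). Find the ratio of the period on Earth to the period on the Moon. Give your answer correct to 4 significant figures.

0.4052

T ∝ 1/√g, so T₂/T₁ = √(g₁/g₂) = √(1.611/9.812) = 0.4052.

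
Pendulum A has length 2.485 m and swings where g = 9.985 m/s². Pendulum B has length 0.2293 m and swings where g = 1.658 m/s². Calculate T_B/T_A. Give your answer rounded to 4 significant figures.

0.7455

T = 2π√(L/g), so T_B/T_A = √((L_B/g_B)/(L_A/g_A)) = √((0.2293/1.658)/(2.485/9.985)) = 0.7455.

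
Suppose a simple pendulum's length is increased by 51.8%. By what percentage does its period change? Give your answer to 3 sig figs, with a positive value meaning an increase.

T ∝ √L, so T'/T = √(1.518) = 1.232.
Percentage change in T = (1.232 − 1) × 100% = 23.2%.

23.2%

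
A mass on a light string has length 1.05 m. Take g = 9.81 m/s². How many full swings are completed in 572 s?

T = 2π√(L/g) = 2π√(1.05/9.81) = 2.056 s.
Number of complete oscillations = ⌊572/2.056⌋ = ⌊278.3⌋ = 278.

278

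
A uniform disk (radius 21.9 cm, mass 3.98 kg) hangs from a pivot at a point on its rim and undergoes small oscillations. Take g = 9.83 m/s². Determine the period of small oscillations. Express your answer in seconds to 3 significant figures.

I_cm = ½mr² = 0.09544 kg·m². The pivot is at distance d = 0.219 m from the centre of mass.
By the parallel-axis theorem, I = I_cm + md² = 0.09544 + 0.1909 = 0.2863 kg·m².
T = 2π√(I/(mgd)) = 2π√(0.2863/(3.98 × 9.83 × 0.219)) = 1.15 s.

1.15 s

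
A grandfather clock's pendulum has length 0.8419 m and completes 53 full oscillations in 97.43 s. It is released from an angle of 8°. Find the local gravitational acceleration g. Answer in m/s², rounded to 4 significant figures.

T = 97.43/53 = 1.8383 s.
From T = 2π√(L/g), g = 4π²L/T² = 4π² × 0.8419/1.8383² = 9.835 m/s².

9.835 m/s²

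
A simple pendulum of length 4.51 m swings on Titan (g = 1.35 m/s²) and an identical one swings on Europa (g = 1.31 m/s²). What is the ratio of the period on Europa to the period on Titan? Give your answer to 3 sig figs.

1.02

T ∝ 1/√g, so T₂/T₁ = √(g₁/g₂) = √(1.35/1.31) = 1.02.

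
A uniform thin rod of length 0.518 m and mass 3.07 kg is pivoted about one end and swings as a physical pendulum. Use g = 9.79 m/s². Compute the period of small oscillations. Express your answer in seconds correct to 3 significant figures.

For a physical pendulum T = 2π√(I/(mgd)), with d = 0.2590 m from pivot to centre of mass.
I_cm = mL²/12 = 3.07 × 0.518²/12 = 0.06865 kg·m²; I = I_cm + md² = 0.06865 + 3.07 × 0.2590² = 0.2746 kg·m².
T = 2π√(0.2746/(3.07 × 9.79 × 0.2590)) = 1.18 s.

1.18 s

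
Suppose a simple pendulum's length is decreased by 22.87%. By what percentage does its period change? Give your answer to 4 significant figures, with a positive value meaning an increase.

-12.18%

T ∝ √L, so T'/T = √(0.77130) = 0.87824.
Percentage change in T = (0.87824 − 1) × 100% = -12.18%.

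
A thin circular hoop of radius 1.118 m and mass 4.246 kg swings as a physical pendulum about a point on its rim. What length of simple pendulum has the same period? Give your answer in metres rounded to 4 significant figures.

The equivalent simple-pendulum length is L_eq = I/(md), where I is about the pivot and d = 1.1180 m.
I_cm = mR² = 5.3072 kg·m², so I = I_cm + md² = 5.3072 + 5.3072 = 10.614 kg·m².
L_eq = 10.614/(4.246 × 1.1180) = 2.236 m.

2.236 m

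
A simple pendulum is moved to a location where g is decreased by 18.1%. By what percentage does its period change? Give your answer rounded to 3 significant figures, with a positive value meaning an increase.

T ∝ 1/√g, so T'/T = 1/√(0.8190) = 1.105.
Percentage change in T = (1.105 − 1) × 100% = 10.5%.

10.5%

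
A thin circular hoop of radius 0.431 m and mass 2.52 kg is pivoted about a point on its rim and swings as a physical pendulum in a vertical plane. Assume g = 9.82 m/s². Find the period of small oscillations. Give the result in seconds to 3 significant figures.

I_cm = mr² = 0.4681 kg·m². The pivot is at distance d = 0.431 m from the centre of mass.
By the parallel-axis theorem, I = I_cm + md² = 0.4681 + 0.4681 = 0.9362 kg·m².
T = 2π√(I/(mgd)) = 2π√(0.9362/(2.52 × 9.82 × 0.431)) = 1.86 s.

1.86 s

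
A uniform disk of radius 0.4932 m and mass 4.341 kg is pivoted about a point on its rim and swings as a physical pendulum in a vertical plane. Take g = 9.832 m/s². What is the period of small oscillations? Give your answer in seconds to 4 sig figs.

I_cm = ½mr² = 0.52797 kg·m². The pivot is at distance d = 0.4932 m from the centre of mass.
By the parallel-axis theorem, I = I_cm + md² = 0.52797 + 1.0559 = 1.5839 kg·m².
T = 2π√(I/(mgd)) = 2π√(1.5839/(4.341 × 9.832 × 0.4932)) = 1.724 s.

1.724 s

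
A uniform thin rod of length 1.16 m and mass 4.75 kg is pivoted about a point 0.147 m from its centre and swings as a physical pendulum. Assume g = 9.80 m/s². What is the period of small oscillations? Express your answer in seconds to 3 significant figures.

For a physical pendulum T = 2π√(I/(mgd)), with d = 0.1470 m from pivot to centre of mass.
I_cm = mL²/12 = 4.75 × 1.16²/12 = 0.5326 kg·m²; I = I_cm + md² = 0.5326 + 4.75 × 0.1470² = 0.6353 kg·m².
T = 2π√(0.6353/(4.75 × 9.80 × 0.1470)) = 1.91 s.

1.91 s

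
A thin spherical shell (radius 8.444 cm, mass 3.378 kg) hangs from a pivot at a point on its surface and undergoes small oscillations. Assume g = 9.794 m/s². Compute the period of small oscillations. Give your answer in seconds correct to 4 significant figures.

I_cm = (2/3)mr² = 0.016057 kg·m². The pivot is at distance d = 0.08444 m from the centre of mass.
By the parallel-axis theorem, I = I_cm + md² = 0.016057 + 0.024086 = 0.040143 kg·m².
T = 2π√(I/(mgd)) = 2π√(0.040143/(3.378 × 9.794 × 0.08444)) = 0.7532 s.

0.7532 s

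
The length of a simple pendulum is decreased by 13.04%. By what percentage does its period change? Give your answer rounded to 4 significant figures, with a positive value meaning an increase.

T ∝ √L, so T'/T = √(0.86960) = 0.93252.
Percentage change in T = (0.93252 − 1) × 100% = -6.748%.

-6.748%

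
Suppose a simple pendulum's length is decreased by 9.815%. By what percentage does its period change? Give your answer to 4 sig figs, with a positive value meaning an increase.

-5.034%

T ∝ √L, so T'/T = √(0.90185) = 0.94966.
Percentage change in T = (0.94966 − 1) × 100% = -5.034%.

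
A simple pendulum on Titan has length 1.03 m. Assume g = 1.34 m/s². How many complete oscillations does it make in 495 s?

89

T = 2π√(L/g) = 2π√(1.03/1.34) = 5.509 s.
Number of complete oscillations = ⌊495/5.509⌋ = ⌊89.86⌋ = 89.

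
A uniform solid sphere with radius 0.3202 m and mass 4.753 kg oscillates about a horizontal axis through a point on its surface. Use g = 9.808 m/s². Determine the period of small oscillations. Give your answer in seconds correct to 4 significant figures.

I_cm = (2/5)mr² = 0.19493 kg·m². The pivot is at distance d = 0.3202 m from the centre of mass.
By the parallel-axis theorem, I = I_cm + md² = 0.19493 + 0.48732 = 0.68224 kg·m².
T = 2π√(I/(mgd)) = 2π√(0.68224/(4.753 × 9.808 × 0.3202)) = 1.343 s.

1.343 s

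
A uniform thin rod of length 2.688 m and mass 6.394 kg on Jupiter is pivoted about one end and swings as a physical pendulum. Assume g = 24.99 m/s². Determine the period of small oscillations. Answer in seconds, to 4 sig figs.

1.683 s

For a physical pendulum T = 2π√(I/(mgd)), with d = 1.3440 m from pivot to centre of mass.
I_cm = mL²/12 = 6.394 × 2.688²/12 = 3.8499 kg·m²; I = I_cm + md² = 3.8499 + 6.394 × 1.3440² = 15.400 kg·m².
T = 2π√(15.400/(6.394 × 24.99 × 1.3440)) = 1.683 s.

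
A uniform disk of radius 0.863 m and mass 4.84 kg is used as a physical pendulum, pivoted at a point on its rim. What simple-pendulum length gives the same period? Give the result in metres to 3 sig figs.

1.29 m

The equivalent simple-pendulum length is L_eq = I/(md), where I is about the pivot and d = 0.8630 m.
I_cm = ½mR² = 1.802 kg·m², so I = I_cm + md² = 1.802 + 3.605 = 5.407 kg·m².
L_eq = 5.407/(4.84 × 0.8630) = 1.29 m.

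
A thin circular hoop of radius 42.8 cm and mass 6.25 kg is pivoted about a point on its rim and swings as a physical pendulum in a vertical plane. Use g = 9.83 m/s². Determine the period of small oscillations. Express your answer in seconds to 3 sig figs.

1.85 s

I_cm = mr² = 1.145 kg·m². The pivot is at distance d = 0.428 m from the centre of mass.
By the parallel-axis theorem, I = I_cm + md² = 1.145 + 1.145 = 2.290 kg·m².
T = 2π√(I/(mgd)) = 2π√(2.290/(6.25 × 9.83 × 0.428)) = 1.85 s.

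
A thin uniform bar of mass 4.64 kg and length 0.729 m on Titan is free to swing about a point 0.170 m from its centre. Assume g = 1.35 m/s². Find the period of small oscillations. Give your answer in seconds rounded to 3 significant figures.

3.55 s

For a physical pendulum T = 2π√(I/(mgd)), with d = 0.1700 m from pivot to centre of mass.
I_cm = mL²/12 = 4.64 × 0.729²/12 = 0.2055 kg·m²; I = I_cm + md² = 0.2055 + 4.64 × 0.1700² = 0.3396 kg·m².
T = 2π√(0.3396/(4.64 × 1.35 × 0.1700)) = 3.55 s.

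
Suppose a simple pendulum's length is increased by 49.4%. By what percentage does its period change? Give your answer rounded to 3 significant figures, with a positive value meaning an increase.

T ∝ √L, so T'/T = √(1.494) = 1.222.
Percentage change in T = (1.222 − 1) × 100% = 22.2%.

22.2%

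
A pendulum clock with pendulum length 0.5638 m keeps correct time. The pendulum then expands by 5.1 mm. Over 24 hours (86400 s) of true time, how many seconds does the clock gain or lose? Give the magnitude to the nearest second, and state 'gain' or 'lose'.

lose 388 s

T ∝ √L, so T'/T = √(0.56890/0.5638) = 1.00451.
In 86400 s of true time the clock registers 86400/1.00451 = 86011.9 s, so it loses 388 s.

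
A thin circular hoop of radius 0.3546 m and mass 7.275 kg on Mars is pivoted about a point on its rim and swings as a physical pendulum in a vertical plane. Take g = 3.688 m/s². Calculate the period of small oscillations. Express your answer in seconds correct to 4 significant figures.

I_cm = mr² = 0.91477 kg·m². The pivot is at distance d = 0.3546 m from the centre of mass.
By the parallel-axis theorem, I = I_cm + md² = 0.91477 + 0.91477 = 1.8295 kg·m².
T = 2π√(I/(mgd)) = 2π√(1.8295/(7.275 × 3.688 × 0.3546)) = 2.755 s.

2.755 s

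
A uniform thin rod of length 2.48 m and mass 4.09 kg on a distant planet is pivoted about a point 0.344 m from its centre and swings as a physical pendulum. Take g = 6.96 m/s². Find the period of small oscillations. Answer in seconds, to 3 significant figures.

3.23 s

For a physical pendulum T = 2π√(I/(mgd)), with d = 0.3440 m from pivot to centre of mass.
I_cm = mL²/12 = 4.09 × 2.48²/12 = 2.096 kg·m²; I = I_cm + md² = 2.096 + 4.09 × 0.3440² = 2.580 kg·m².
T = 2π√(2.580/(4.09 × 6.96 × 0.3440)) = 3.23 s.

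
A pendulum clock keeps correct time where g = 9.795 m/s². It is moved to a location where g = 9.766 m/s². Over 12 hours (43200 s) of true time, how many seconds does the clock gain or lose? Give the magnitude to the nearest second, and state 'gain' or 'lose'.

The clock's period scales as T ∝ 1/√g, so T'/T = √(9.795/9.766) = 1.00148.
In 43200 s of true time the clock registers 43200/1.00148 = 43136.0 s, so it loses 64 s.

lose 64 s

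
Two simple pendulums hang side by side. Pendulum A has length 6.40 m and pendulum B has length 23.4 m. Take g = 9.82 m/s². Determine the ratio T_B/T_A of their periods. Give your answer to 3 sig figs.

1.91

T ∝ √L, so T_B/T_A = √(L_B/L_A) = √(23.4/6.40) = 1.91.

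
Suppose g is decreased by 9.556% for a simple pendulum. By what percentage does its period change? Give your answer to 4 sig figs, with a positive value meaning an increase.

T ∝ 1/√g, so T'/T = 1/√(0.90444) = 1.0515.
Percentage change in T = (1.0515 − 1) × 100% = 5.150%.

5.150%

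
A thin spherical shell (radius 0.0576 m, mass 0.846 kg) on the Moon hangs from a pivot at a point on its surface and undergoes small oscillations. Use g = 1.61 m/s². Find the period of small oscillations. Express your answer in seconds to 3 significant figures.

1.53 s

I_cm = (2/3)mr² = 0.001871 kg·m². The pivot is at distance d = 0.0576 m from the centre of mass.
By the parallel-axis theorem, I = I_cm + md² = 0.001871 + 0.002807 = 0.004678 kg·m².
T = 2π√(I/(mgd)) = 2π√(0.004678/(0.846 × 1.61 × 0.0576)) = 1.53 s.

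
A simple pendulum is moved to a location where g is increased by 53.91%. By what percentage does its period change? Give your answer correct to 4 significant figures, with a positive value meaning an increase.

T ∝ 1/√g, so T'/T = 1/√(1.5391) = 0.80606.
Percentage change in T = (0.80606 − 1) × 100% = -19.39%.

-19.39%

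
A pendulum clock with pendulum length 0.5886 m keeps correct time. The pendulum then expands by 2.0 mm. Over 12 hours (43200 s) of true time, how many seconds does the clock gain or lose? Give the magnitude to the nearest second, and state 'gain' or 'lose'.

lose 73 s

T ∝ √L, so T'/T = √(0.59060/0.5886) = 1.00170.
In 43200 s of true time the clock registers 43200/1.00170 = 43126.8 s, so it loses 73 s.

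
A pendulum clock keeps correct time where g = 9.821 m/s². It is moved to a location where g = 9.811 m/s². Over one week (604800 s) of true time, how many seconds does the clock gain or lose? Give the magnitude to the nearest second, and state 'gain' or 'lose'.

lose 308 s

The clock's period scales as T ∝ 1/√g, so T'/T = √(9.821/9.811) = 1.00051.
In 604800 s of true time the clock registers 604800/1.00051 = 604492.0 s, so it loses 308 s.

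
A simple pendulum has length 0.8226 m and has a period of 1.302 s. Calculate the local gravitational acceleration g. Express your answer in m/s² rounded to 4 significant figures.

19.16 m/s²

From T = 2π√(L/g), g = 4π²L/T² = 4π² × 0.8226/1.3020² = 19.16 m/s².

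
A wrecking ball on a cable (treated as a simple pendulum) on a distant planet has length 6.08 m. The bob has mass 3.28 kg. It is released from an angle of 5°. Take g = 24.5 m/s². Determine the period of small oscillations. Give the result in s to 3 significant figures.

3.13 s

T = 2π√(L/g) = 2π√(6.08/24.5) = 2π × 0.4982 = 3.13 s.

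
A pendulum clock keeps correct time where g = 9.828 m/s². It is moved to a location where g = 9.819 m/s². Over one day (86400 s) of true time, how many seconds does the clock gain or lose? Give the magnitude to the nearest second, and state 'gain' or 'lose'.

lose 40 s

The clock's period scales as T ∝ 1/√g, so T'/T = √(9.828/9.819) = 1.00046.
In 86400 s of true time the clock registers 86400/1.00046 = 86360.4 s, so it loses 40 s.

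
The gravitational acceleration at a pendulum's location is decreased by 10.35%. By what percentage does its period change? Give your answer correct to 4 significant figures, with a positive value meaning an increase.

T ∝ 1/√g, so T'/T = 1/√(0.89650) = 1.0561.
Percentage change in T = (1.0561 − 1) × 100% = 5.615%.

5.615%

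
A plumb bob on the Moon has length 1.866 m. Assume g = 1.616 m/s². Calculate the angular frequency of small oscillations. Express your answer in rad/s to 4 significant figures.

ω = √(g/L) = √(1.616/1.866) = 0.9306 rad/s.

0.9306 rad/s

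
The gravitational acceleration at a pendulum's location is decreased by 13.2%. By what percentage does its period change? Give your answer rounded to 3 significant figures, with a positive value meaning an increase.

7.33%

T ∝ 1/√g, so T'/T = 1/√(0.8680) = 1.073.
Percentage change in T = (1.073 − 1) × 100% = 7.33%.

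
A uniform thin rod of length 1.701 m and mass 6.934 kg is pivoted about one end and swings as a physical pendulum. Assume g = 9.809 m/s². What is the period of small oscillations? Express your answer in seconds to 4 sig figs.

2.136 s

For a physical pendulum T = 2π√(I/(mgd)), with d = 0.85050 m from pivot to centre of mass.
I_cm = mL²/12 = 6.934 × 1.701²/12 = 1.6719 kg·m²; I = I_cm + md² = 1.6719 + 6.934 × 0.85050² = 6.6876 kg·m².
T = 2π√(6.6876/(6.934 × 9.809 × 0.85050)) = 2.136 s.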